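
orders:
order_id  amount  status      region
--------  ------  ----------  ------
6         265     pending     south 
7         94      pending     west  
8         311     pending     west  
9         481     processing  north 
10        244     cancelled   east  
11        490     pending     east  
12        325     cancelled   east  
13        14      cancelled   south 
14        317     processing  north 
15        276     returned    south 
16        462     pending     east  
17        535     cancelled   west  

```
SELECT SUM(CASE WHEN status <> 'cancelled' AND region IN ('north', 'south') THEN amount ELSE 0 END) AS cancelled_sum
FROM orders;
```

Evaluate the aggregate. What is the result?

1339

order_id=6: ✓ → 265
order_id=7: ✗
order_id=8: ✗
order_id=9: ✓ → 481
order_id=10: ✗
order_id=11: ✗
order_id=12: ✗
order_id=13: ✗
order_id=14: ✓ → 317
order_id=15: ✓ → 276
order_id=16: ✗
order_id=17: ✗
cancelled_sum = 265 + 481 + 317 + 276 = 1339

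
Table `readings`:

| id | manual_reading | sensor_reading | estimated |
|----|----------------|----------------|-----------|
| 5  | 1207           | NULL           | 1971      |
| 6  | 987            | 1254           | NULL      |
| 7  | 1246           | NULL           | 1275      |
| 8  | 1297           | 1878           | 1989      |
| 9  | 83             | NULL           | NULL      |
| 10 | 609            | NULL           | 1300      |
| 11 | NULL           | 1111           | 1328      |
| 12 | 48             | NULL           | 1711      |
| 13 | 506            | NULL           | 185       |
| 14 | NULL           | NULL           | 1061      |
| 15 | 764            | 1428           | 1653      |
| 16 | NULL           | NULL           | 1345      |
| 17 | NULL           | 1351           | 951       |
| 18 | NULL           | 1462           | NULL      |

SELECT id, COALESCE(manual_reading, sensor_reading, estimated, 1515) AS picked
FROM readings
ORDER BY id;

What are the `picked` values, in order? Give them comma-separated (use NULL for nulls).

1207, 987, 1246, 1297, 83, 609, 1111, 48, 506, 1061, 764, 1345, 1351, 1462

id=5: manual_reading=1207 → 1207
id=6: manual_reading=987 → 987
id=7: manual_reading=1246 → 1246
id=8: manual_reading=1297 → 1297
id=9: manual_reading=83 → 83
id=10: manual_reading=609 → 609
id=11: manual_reading=NULL, sensor_reading=1111 → 1111
id=12: manual_reading=48 → 48
id=13: manual_reading=506 → 506
id=14: manual_reading=NULL, sensor_reading=NULL, estimated=1061 → 1061
id=15: manual_reading=764 → 764
id=16: manual_reading=NULL, sensor_reading=NULL, estimated=1345 → 1345
id=17: manual_reading=NULL, sensor_reading=1351 → 1351
id=18: manual_reading=NULL, sensor_reading=1462 → 1462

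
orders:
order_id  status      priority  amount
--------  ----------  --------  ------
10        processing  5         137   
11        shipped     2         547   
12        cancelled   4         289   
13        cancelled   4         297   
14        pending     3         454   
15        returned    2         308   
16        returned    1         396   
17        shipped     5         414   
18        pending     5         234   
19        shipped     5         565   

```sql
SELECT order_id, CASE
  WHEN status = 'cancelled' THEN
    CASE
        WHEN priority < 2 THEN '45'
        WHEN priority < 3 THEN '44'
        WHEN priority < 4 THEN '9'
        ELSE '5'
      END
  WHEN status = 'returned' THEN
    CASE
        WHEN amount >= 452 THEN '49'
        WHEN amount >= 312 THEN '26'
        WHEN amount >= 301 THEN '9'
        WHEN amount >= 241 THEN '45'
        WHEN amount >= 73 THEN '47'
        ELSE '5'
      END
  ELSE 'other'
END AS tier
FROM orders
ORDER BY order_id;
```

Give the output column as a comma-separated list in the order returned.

order_id=10: status='processing' → outer ELSE → other
order_id=11: status='shipped' → outer ELSE → other
order_id=12: status='cancelled' → inner[ELSE] → 5
order_id=13: status='cancelled' → inner[ELSE] → 5
order_id=14: status='pending' → outer ELSE → other
order_id=15: status='returned' → inner[amount >= 301] → 9
order_id=16: status='returned' → inner[amount >= 312] → 26
order_id=17: status='shipped' → outer ELSE → other
order_id=18: status='pending' → outer ELSE → other
order_id=19: status='shipped' → outer ELSE → other

other, other, 5, 5, other, 9, 26, other, other, other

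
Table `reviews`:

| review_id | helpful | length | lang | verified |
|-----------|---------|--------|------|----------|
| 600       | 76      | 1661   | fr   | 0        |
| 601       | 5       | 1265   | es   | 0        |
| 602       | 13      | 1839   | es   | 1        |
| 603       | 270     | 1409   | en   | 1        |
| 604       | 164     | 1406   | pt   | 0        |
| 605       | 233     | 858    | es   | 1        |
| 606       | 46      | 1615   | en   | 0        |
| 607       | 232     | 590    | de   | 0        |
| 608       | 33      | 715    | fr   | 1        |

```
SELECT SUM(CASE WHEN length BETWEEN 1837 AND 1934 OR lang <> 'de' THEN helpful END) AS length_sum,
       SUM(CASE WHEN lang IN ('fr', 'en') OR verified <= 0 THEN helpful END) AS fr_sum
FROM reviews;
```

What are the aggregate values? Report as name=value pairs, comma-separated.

[length_sum: length BETWEEN 1837 AND 1934 OR lang <> 'de']
review_id=600: ✓ → 76
review_id=601: ✓ → 5
review_id=602: ✓ → 13
review_id=603: ✓ → 270
review_id=604: ✓ → 164
review_id=605: ✓ → 233
review_id=606: ✓ → 46
review_id=607: ✗
review_id=608: ✓ → 33
length_sum = 76 + 5 + 13 + 270 + 164 + 233 + 46 + 33 = 840
—
[fr_sum: lang IN ('fr', 'en') OR verified <= 0]
review_id=600: ✓ → 76
review_id=601: ✓ → 5
review_id=602: ✗
review_id=603: ✓ → 270
review_id=604: ✓ → 164
review_id=605: ✗
review_id=606: ✓ → 46
review_id=607: ✓ → 232
review_id=608: ✓ → 33
fr_sum = 76 + 5 + 270 + 164 + 46 + 232 + 33 = 826

length_sum=840, fr_sum=826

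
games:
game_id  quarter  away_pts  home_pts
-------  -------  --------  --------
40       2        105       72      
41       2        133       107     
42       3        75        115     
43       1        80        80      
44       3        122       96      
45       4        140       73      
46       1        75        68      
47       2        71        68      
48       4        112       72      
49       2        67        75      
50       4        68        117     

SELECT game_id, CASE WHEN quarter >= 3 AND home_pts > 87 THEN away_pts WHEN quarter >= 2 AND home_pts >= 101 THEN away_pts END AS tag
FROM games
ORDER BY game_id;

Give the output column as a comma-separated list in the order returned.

game_id=40: (no match → NULL) → NULL
game_id=41: quarter >= 2 AND home_pts >= 101 → 133
game_id=42: quarter >= 3 AND home_pts > 87 → 75
game_id=43: (no match → NULL) → NULL
game_id=44: quarter >= 3 AND home_pts > 87 → 122
game_id=45: (no match → NULL) → NULL
game_id=46: (no match → NULL) → NULL
game_id=47: (no match → NULL) → NULL
game_id=48: (no match → NULL) → NULL
game_id=49: (no match → NULL) → NULL
game_id=50: quarter >= 3 AND home_pts > 87 → 68

NULL, 133, 75, NULL, 122, NULL, NULL, NULL, NULL, NULL, 68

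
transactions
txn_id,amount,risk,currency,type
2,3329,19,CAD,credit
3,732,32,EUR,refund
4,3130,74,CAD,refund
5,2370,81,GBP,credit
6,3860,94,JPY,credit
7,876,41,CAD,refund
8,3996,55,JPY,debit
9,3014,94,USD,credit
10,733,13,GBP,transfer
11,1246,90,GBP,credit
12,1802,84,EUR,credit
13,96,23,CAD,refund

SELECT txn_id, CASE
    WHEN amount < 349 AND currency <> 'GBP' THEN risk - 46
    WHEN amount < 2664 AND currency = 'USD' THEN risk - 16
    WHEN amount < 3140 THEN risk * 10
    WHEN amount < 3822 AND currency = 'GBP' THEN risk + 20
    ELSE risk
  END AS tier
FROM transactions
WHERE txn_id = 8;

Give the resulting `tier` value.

55

txn_id = 8: amount=3996, risk=55, currency=JPY, type=debit.
amount < 349 AND currency <> 'GBP' → false
amount < 2664 AND currency = 'USD' → false
amount < 3140 → false
amount < 3822 AND currency = 'GBP' → false
No prior WHEN matched → ELSE → 55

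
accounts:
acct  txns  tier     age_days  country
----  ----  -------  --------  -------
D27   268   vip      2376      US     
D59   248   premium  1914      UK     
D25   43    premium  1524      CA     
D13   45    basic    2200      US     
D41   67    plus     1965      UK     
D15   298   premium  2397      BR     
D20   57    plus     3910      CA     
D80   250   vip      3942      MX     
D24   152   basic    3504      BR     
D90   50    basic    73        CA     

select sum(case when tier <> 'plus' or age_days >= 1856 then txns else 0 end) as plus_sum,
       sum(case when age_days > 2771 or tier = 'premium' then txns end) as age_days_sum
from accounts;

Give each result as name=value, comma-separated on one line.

[plus_sum: tier <> 'plus' or age_days >= 1856]
acct=D27: ✓ → 268
acct=D59: ✓ → 248
acct=D25: ✓ → 43
acct=D13: ✓ → 45
acct=D41: ✓ → 67
acct=D15: ✓ → 298
acct=D20: ✓ → 57
acct=D80: ✓ → 250
acct=D24: ✓ → 152
acct=D90: ✓ → 50
plus_sum = 268 + 248 + 43 + 45 + 67 + 298 + 57 + 250 + 152 + 50 = 1478
—
[age_days_sum: age_days > 2771 or tier = 'premium']
acct=D27: ✗
acct=D59: ✓ → 248
acct=D25: ✓ → 43
acct=D13: ✗
acct=D41: ✗
acct=D15: ✓ → 298
acct=D20: ✓ → 57
acct=D80: ✓ → 250
acct=D24: ✓ → 152
acct=D90: ✗
age_days_sum = 248 + 43 + 298 + 57 + 250 + 152 = 1048

plus_sum=1478, age_days_sum=1048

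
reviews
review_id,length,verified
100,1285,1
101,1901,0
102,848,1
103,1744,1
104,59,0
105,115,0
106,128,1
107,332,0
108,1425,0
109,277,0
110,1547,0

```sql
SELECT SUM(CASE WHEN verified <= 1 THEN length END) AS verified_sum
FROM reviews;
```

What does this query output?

review_id=100: ✓ → 1285
review_id=101: ✓ → 1901
review_id=102: ✓ → 848
review_id=103: ✓ → 1744
review_id=104: ✓ → 59
review_id=105: ✓ → 115
review_id=106: ✓ → 128
review_id=107: ✓ → 332
review_id=108: ✓ → 1425
review_id=109: ✓ → 277
review_id=110: ✓ → 1547
verified_sum = 1285 + 1901 + 848 + 1744 + 59 + 115 + 128 + 332 + 1425 + 277 + 1547 = 9661

9661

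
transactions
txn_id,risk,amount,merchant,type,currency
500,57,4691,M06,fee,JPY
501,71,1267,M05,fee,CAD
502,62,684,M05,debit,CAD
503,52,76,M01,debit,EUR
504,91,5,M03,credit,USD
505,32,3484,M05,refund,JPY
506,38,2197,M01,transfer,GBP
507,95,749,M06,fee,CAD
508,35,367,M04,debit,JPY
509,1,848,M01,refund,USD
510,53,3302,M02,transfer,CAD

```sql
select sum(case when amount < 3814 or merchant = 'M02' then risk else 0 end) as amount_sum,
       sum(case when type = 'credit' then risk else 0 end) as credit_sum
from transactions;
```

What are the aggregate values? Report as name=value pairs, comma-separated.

[amount_sum: amount < 3814 or merchant = 'M02']
txn_id=500: ✗
txn_id=501: ✓ → 71
txn_id=502: ✓ → 62
txn_id=503: ✓ → 52
txn_id=504: ✓ → 91
txn_id=505: ✓ → 32
txn_id=506: ✓ → 38
txn_id=507: ✓ → 95
txn_id=508: ✓ → 35
txn_id=509: ✓ → 1
txn_id=510: ✓ → 53
amount_sum = 71 + 62 + 52 + 91 + 32 + 38 + 95 + 35 + 1 + 53 = 530
—
[credit_sum: type = 'credit']
txn_id=500: ✗
txn_id=501: ✗
txn_id=502: ✗
txn_id=503: ✗
txn_id=504: ✓ → 91
txn_id=505: ✗
txn_id=506: ✗
txn_id=507: ✗
txn_id=508: ✗
txn_id=509: ✗
txn_id=510: ✗
credit_sum = 91

amount_sum=530, credit_sum=91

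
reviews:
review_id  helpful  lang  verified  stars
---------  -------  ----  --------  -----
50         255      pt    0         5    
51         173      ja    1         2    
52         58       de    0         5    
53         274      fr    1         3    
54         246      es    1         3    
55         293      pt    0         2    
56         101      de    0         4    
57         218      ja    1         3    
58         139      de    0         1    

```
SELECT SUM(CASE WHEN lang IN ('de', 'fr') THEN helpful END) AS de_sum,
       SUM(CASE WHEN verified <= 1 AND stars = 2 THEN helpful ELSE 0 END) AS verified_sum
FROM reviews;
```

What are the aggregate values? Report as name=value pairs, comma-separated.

de_sum=572, verified_sum=466

[de_sum: lang IN ('de', 'fr')]
review_id=50: ✗
review_id=51: ✗
review_id=52: ✓ → 58
review_id=53: ✓ → 274
review_id=54: ✗
review_id=55: ✗
review_id=56: ✓ → 101
review_id=57: ✗
review_id=58: ✓ → 139
de_sum = 58 + 274 + 101 + 139 = 572
—
[verified_sum: verified <= 1 AND stars = 2]
review_id=50: ✗
review_id=51: ✓ → 173
review_id=52: ✗
review_id=53: ✗
review_id=54: ✗
review_id=55: ✓ → 293
review_id=56: ✗
review_id=57: ✗
review_id=58: ✗
verified_sum = 173 + 293 = 466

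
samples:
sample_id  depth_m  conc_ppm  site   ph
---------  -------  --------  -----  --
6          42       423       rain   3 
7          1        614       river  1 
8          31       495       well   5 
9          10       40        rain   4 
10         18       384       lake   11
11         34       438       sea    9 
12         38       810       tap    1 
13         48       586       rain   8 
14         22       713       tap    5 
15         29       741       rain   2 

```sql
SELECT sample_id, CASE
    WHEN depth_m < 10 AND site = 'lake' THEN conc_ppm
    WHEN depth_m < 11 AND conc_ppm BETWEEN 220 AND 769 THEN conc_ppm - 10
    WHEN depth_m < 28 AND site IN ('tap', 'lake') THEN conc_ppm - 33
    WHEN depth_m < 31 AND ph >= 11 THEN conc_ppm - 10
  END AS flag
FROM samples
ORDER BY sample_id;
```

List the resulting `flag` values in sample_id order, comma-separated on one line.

NULL, 604, NULL, NULL, 351, NULL, NULL, NULL, 680, NULL

sample_id=6: (no match → NULL) → NULL
sample_id=7: depth_m < 11 AND conc_ppm BETWEEN 220 AND 769 → 604
sample_id=8: (no match → NULL) → NULL
sample_id=9: (no match → NULL) → NULL
sample_id=10: depth_m < 28 AND site IN ('tap', 'lake') → 351
sample_id=11: (no match → NULL) → NULL
sample_id=12: (no match → NULL) → NULL
sample_id=13: (no match → NULL) → NULL
sample_id=14: depth_m < 28 AND site IN ('tap', 'lake') → 680
sample_id=15: (no match → NULL) → NULL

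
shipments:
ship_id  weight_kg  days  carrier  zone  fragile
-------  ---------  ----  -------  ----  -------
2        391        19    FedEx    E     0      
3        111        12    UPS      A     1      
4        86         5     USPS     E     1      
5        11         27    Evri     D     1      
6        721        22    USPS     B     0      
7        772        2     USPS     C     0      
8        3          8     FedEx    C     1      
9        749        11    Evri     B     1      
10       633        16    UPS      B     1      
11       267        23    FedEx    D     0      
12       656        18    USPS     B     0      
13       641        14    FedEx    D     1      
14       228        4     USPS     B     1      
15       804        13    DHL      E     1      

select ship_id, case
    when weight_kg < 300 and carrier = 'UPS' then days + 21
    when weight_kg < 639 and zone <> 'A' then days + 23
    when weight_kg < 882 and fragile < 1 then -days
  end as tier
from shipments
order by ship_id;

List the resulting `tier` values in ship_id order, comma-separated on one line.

42, 33, 28, 50, -22, -2, 31, NULL, 39, 46, -18, NULL, 27, NULL

ship_id=2: weight_kg < 639 and zone <> 'A' → 42
ship_id=3: weight_kg < 300 and carrier = 'UPS' → 33
ship_id=4: weight_kg < 639 and zone <> 'A' → 28
ship_id=5: weight_kg < 639 and zone <> 'A' → 50
ship_id=6: weight_kg < 882 and fragile < 1 → -22
ship_id=7: weight_kg < 882 and fragile < 1 → -2
ship_id=8: weight_kg < 639 and zone <> 'A' → 31
ship_id=9: (no match → NULL) → NULL
ship_id=10: weight_kg < 639 and zone <> 'A' → 39
ship_id=11: weight_kg < 639 and zone <> 'A' → 46
ship_id=12: weight_kg < 882 and fragile < 1 → -18
ship_id=13: (no match → NULL) → NULL
ship_id=14: weight_kg < 639 and zone <> 'A' → 27
ship_id=15: (no match → NULL) → NULL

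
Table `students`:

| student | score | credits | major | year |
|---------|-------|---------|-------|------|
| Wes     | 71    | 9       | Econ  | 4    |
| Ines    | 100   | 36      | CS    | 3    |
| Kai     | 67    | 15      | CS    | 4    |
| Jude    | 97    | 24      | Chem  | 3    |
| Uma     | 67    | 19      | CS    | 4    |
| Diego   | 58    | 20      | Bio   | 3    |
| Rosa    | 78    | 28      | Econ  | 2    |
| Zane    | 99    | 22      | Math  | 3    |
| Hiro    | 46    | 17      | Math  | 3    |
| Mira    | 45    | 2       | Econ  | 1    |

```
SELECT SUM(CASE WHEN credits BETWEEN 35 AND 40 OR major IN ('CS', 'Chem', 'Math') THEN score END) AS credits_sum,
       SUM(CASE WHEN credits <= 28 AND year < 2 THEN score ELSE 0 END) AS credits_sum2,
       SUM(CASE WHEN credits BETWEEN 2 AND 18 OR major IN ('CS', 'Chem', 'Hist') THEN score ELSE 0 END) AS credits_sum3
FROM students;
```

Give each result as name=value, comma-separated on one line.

credits_sum=476, credits_sum2=45, credits_sum3=493

[credits_sum: credits BETWEEN 35 AND 40 OR major IN ('CS', 'Chem', 'Math')]
student=Wes: ✗
student=Ines: ✓ → 100
student=Kai: ✓ → 67
student=Jude: ✓ → 97
student=Uma: ✓ → 67
student=Diego: ✗
student=Rosa: ✗
student=Zane: ✓ → 99
student=Hiro: ✓ → 46
student=Mira: ✗
credits_sum = 100 + 67 + 97 + 67 + 99 + 46 = 476
—
[credits_sum2: credits <= 28 AND year < 2]
student=Wes: ✗
student=Ines: ✗
student=Kai: ✗
student=Jude: ✗
student=Uma: ✗
student=Diego: ✗
student=Rosa: ✗
student=Zane: ✗
student=Hiro: ✗
student=Mira: ✓ → 45
credits_sum2 = 45
—
[credits_sum3: credits BETWEEN 2 AND 18 OR major IN ('CS', 'Chem', 'Hist')]
student=Wes: ✓ → 71
student=Ines: ✓ → 100
student=Kai: ✓ → 67
student=Jude: ✓ → 97
student=Uma: ✓ → 67
student=Diego: ✗
student=Rosa: ✗
student=Zane: ✗
student=Hiro: ✓ → 46
student=Mira: ✓ → 45
credits_sum3 = 71 + 100 + 67 + 97 + 67 + 46 + 45 = 493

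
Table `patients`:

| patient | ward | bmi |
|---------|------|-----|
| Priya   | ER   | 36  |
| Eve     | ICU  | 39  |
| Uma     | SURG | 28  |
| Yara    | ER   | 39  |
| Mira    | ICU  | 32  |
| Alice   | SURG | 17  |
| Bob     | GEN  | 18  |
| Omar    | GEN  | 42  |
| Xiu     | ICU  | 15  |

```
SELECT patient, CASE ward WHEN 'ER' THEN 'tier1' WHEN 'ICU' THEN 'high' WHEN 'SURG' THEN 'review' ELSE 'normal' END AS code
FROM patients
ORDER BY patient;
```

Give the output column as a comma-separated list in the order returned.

patient=Alice: ward='SURG' → review
patient=Bob: ELSE → normal
patient=Eve: ward='ICU' → high
patient=Mira: ward='ICU' → high
patient=Omar: ELSE → normal
patient=Priya: ward='ER' → tier1
patient=Uma: ward='SURG' → review
patient=Xiu: ward='ICU' → high
patient=Yara: ward='ER' → tier1

review, normal, high, high, normal, tier1, review, high, tier1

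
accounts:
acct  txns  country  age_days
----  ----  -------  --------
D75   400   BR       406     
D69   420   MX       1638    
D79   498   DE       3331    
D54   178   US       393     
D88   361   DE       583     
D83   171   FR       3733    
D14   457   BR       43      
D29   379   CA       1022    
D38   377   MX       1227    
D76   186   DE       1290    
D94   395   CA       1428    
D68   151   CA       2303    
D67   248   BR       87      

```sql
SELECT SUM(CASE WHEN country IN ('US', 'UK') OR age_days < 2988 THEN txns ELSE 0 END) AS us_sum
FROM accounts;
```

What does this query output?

3552

acct=D75: ✓ → 400
acct=D69: ✓ → 420
acct=D79: ✗
acct=D54: ✓ → 178
acct=D88: ✓ → 361
acct=D83: ✗
acct=D14: ✓ → 457
acct=D29: ✓ → 379
acct=D38: ✓ → 377
acct=D76: ✓ → 186
acct=D94: ✓ → 395
acct=D68: ✓ → 151
acct=D67: ✓ → 248
us_sum = 400 + 420 + 178 + 361 + 457 + 379 + 377 + 186 + 395 + 151 + 248 = 3552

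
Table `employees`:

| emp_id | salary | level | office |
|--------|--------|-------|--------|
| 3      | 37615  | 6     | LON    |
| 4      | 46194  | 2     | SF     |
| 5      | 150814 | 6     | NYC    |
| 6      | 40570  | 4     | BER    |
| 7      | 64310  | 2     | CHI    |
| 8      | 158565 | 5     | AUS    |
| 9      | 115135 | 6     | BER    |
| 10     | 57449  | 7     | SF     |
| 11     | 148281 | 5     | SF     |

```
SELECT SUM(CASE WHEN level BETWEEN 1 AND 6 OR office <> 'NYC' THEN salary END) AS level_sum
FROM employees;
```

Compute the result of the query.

818933

emp_id=3: ✓ → 37615
emp_id=4: ✓ → 46194
emp_id=5: ✓ → 150814
emp_id=6: ✓ → 40570
emp_id=7: ✓ → 64310
emp_id=8: ✓ → 158565
emp_id=9: ✓ → 115135
emp_id=10: ✓ → 57449
emp_id=11: ✓ → 148281
level_sum = 37615 + 46194 + 150814 + 40570 + 64310 + 158565 + 115135 + 57449 + 148281 = 818933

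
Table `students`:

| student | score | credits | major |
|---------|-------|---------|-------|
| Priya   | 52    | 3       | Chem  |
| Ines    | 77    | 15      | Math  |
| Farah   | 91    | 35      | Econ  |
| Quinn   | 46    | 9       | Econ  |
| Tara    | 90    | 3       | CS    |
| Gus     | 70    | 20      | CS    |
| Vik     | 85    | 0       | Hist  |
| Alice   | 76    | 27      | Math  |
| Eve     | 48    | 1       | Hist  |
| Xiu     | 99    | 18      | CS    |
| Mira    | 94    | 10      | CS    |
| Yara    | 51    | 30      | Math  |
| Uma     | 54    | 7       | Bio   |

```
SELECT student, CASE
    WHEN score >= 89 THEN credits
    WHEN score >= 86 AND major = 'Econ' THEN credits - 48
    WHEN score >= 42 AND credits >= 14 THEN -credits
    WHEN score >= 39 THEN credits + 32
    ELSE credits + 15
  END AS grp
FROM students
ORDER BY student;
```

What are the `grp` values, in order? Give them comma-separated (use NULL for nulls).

-27, 33, 35, -20, -15, 10, 35, 41, 3, 39, 32, 18, -30

student=Alice: score >= 42 AND credits >= 14 → -27
student=Eve: score >= 39 → 33
student=Farah: score >= 89 → 35
student=Gus: score >= 42 AND credits >= 14 → -20
student=Ines: score >= 42 AND credits >= 14 → -15
student=Mira: score >= 89 → 10
student=Priya: score >= 39 → 35
student=Quinn: score >= 39 → 41
student=Tara: score >= 89 → 3
student=Uma: score >= 39 → 39
student=Vik: score >= 39 → 32
student=Xiu: score >= 89 → 18
student=Yara: score >= 42 AND credits >= 14 → -30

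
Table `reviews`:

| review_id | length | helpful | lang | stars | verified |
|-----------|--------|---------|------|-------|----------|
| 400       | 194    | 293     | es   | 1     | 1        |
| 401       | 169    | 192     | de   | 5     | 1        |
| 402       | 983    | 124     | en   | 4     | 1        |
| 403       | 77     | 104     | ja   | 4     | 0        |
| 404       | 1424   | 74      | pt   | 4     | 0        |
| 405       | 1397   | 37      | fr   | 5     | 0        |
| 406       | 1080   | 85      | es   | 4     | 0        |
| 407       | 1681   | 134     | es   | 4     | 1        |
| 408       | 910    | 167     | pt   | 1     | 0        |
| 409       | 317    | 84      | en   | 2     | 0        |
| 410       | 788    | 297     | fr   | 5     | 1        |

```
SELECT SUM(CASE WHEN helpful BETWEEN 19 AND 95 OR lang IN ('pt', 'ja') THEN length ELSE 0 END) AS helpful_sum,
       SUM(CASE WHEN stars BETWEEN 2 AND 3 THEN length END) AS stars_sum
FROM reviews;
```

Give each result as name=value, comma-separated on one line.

helpful_sum=5205, stars_sum=317

[helpful_sum: helpful BETWEEN 19 AND 95 OR lang IN ('pt', 'ja')]
review_id=400: ✗
review_id=401: ✗
review_id=402: ✗
review_id=403: ✓ → 77
review_id=404: ✓ → 1424
review_id=405: ✓ → 1397
review_id=406: ✓ → 1080
review_id=407: ✗
review_id=408: ✓ → 910
review_id=409: ✓ → 317
review_id=410: ✗
helpful_sum = 77 + 1424 + 1397 + 1080 + 910 + 317 = 5205
—
[stars_sum: stars BETWEEN 2 AND 3]
review_id=400: ✗
review_id=401: ✗
review_id=402: ✗
review_id=403: ✗
review_id=404: ✗
review_id=405: ✗
review_id=406: ✗
review_id=407: ✗
review_id=408: ✗
review_id=409: ✓ → 317
review_id=410: ✗
stars_sum = 317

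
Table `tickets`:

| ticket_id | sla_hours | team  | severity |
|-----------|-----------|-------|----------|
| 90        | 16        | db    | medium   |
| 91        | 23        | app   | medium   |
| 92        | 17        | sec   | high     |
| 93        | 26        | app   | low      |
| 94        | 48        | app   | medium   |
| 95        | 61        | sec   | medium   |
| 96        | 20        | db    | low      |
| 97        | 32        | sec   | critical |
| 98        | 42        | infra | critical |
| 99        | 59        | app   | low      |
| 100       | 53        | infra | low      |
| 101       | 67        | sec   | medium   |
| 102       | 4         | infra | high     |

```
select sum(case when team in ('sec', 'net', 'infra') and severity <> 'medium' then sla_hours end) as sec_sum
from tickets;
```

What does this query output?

148

ticket_id=90: ✗
ticket_id=91: ✗
ticket_id=92: ✓ → 17
ticket_id=93: ✗
ticket_id=94: ✗
ticket_id=95: ✗
ticket_id=96: ✗
ticket_id=97: ✓ → 32
ticket_id=98: ✓ → 42
ticket_id=99: ✗
ticket_id=100: ✓ → 53
ticket_id=101: ✗
ticket_id=102: ✓ → 4
sec_sum = 17 + 32 + 42 + 53 + 4 = 148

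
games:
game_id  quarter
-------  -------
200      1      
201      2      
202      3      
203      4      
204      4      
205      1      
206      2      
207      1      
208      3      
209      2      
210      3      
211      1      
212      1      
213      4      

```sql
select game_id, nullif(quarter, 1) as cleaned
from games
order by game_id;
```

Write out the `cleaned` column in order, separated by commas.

game_id=200: quarter=1 vs 1: equal → NULL
game_id=201: quarter=2 vs 1: differ → 2
game_id=202: quarter=3 vs 1: differ → 3
game_id=203: quarter=4 vs 1: differ → 4
game_id=204: quarter=4 vs 1: differ → 4
game_id=205: quarter=1 vs 1: equal → NULL
game_id=206: quarter=2 vs 1: differ → 2
game_id=207: quarter=1 vs 1: equal → NULL
game_id=208: quarter=3 vs 1: differ → 3
game_id=209: quarter=2 vs 1: differ → 2
game_id=210: quarter=3 vs 1: differ → 3
game_id=211: quarter=1 vs 1: equal → NULL
game_id=212: quarter=1 vs 1: equal → NULL
game_id=213: quarter=4 vs 1: differ → 4

NULL, 2, 3, 4, 4, NULL, 2, NULL, 3, 2, 3, NULL, NULL, 4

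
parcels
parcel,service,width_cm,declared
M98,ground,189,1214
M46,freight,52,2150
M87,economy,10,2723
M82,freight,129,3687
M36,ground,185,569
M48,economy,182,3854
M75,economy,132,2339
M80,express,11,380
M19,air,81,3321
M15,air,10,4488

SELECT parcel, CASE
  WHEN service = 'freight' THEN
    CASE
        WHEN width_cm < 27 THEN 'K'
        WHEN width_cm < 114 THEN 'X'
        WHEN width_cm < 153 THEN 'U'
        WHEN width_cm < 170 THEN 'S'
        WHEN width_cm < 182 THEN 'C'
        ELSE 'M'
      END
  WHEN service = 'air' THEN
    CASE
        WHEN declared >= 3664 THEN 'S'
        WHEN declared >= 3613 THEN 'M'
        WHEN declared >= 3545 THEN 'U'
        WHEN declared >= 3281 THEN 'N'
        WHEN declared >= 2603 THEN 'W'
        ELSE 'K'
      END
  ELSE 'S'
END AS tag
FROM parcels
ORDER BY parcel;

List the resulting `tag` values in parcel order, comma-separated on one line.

parcel=M15: service='air' → inner[declared >= 3664] → S
parcel=M19: service='air' → inner[declared >= 3281] → N
parcel=M36: service='ground' → outer ELSE → S
parcel=M46: service='freight' → inner[width_cm < 114] → X
parcel=M48: service='economy' → outer ELSE → S
parcel=M75: service='economy' → outer ELSE → S
parcel=M80: service='express' → outer ELSE → S
parcel=M82: service='freight' → inner[width_cm < 153] → U
parcel=M87: service='economy' → outer ELSE → S
parcel=M98: service='ground' → outer ELSE → S

S, N, S, X, S, S, S, U, S, S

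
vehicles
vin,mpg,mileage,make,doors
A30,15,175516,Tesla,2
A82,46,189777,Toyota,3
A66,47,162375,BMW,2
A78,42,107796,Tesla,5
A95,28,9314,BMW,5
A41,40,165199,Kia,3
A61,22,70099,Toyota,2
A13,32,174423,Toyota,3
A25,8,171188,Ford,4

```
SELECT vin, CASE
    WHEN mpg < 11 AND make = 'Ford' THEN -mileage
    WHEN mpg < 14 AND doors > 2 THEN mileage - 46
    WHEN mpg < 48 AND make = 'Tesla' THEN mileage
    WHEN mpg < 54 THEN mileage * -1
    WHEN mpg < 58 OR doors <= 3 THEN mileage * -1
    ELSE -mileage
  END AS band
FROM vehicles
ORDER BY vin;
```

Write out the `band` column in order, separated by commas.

vin=A13: mpg < 54 → -174423
vin=A25: mpg < 11 AND make = 'Ford' → -171188
vin=A30: mpg < 48 AND make = 'Tesla' → 175516
vin=A41: mpg < 54 → -165199
vin=A61: mpg < 54 → -70099
vin=A66: mpg < 54 → -162375
vin=A78: mpg < 48 AND make = 'Tesla' → 107796
vin=A82: mpg < 54 → -189777
vin=A95: mpg < 54 → -9314

-174423, -171188, 175516, -165199, -70099, -162375, 107796, -189777, -9314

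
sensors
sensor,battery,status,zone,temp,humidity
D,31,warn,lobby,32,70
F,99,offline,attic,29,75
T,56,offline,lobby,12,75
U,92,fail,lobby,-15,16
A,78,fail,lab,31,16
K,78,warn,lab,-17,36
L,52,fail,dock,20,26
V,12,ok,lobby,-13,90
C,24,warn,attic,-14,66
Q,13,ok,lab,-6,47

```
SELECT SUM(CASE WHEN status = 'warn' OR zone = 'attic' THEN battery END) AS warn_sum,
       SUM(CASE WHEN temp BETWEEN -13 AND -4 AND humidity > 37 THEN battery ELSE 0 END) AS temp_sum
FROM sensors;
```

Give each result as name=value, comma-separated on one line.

warn_sum=232, temp_sum=25

[warn_sum: status = 'warn' OR zone = 'attic']
sensor=D: ✓ → 31
sensor=F: ✓ → 99
sensor=T: ✗
sensor=U: ✗
sensor=A: ✗
sensor=K: ✓ → 78
sensor=L: ✗
sensor=V: ✗
sensor=C: ✓ → 24
sensor=Q: ✗
warn_sum = 31 + 99 + 78 + 24 = 232
—
[temp_sum: temp BETWEEN -13 AND -4 AND humidity > 37]
sensor=D: ✗
sensor=F: ✗
sensor=T: ✗
sensor=U: ✗
sensor=A: ✗
sensor=K: ✗
sensor=L: ✗
sensor=V: ✓ → 12
sensor=C: ✗
sensor=Q: ✓ → 13
temp_sum = 12 + 13 = 25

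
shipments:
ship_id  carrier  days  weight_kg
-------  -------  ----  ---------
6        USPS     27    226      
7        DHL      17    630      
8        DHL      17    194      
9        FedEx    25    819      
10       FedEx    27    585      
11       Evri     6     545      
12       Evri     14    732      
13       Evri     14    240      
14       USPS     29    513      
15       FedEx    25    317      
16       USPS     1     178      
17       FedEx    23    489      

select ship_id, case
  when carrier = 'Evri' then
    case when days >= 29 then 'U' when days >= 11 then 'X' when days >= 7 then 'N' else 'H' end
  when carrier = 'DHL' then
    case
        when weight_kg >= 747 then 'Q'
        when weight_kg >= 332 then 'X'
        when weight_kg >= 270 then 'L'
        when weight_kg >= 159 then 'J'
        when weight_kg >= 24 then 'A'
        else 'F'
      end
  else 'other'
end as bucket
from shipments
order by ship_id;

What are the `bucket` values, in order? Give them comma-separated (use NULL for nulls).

other, X, J, other, other, H, X, X, other, other, other, other

ship_id=6: carrier='USPS' → outer ELSE → other
ship_id=7: carrier='DHL' → inner[weight_kg >= 332] → X
ship_id=8: carrier='DHL' → inner[weight_kg >= 159] → J
ship_id=9: carrier='FedEx' → outer ELSE → other
ship_id=10: carrier='FedEx' → outer ELSE → other
ship_id=11: carrier='Evri' → inner[ELSE] → H
ship_id=12: carrier='Evri' → inner[days >= 11] → X
ship_id=13: carrier='Evri' → inner[days >= 11] → X
ship_id=14: carrier='USPS' → outer ELSE → other
ship_id=15: carrier='FedEx' → outer ELSE → other
ship_id=16: carrier='USPS' → outer ELSE → other
ship_id=17: carrier='FedEx' → outer ELSE → other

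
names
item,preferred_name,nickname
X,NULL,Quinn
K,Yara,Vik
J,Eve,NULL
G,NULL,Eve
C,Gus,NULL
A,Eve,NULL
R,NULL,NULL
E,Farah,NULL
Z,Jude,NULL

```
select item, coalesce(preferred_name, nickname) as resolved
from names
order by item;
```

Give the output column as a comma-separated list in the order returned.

item=A: preferred_name=Eve → Eve
item=C: preferred_name=Gus → Gus
item=E: preferred_name=Farah → Farah
item=G: preferred_name=NULL, nickname=Eve → Eve
item=J: preferred_name=Eve → Eve
item=K: preferred_name=Yara → Yara
item=R: preferred_name=NULL, nickname=NULL (all NULL) → NULL
item=X: preferred_name=NULL, nickname=Quinn → Quinn
item=Z: preferred_name=Jude → Jude

Eve, Gus, Farah, Eve, Eve, Yara, NULL, Quinn, Jude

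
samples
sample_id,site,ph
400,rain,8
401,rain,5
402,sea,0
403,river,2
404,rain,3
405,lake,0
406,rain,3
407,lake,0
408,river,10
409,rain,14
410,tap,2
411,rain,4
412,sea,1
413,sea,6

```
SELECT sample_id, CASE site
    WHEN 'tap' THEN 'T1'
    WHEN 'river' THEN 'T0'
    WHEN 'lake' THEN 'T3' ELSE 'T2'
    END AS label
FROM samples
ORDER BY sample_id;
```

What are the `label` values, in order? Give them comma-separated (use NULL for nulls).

sample_id=400: ELSE → T2
sample_id=401: ELSE → T2
sample_id=402: ELSE → T2
sample_id=403: site='river' → T0
sample_id=404: ELSE → T2
sample_id=405: site='lake' → T3
sample_id=406: ELSE → T2
sample_id=407: site='lake' → T3
sample_id=408: site='river' → T0
sample_id=409: ELSE → T2
sample_id=410: site='tap' → T1
sample_id=411: ELSE → T2
sample_id=412: ELSE → T2
sample_id=413: ELSE → T2

T2, T2, T2, T0, T2, T3, T2, T3, T0, T2, T1, T2, T2, T2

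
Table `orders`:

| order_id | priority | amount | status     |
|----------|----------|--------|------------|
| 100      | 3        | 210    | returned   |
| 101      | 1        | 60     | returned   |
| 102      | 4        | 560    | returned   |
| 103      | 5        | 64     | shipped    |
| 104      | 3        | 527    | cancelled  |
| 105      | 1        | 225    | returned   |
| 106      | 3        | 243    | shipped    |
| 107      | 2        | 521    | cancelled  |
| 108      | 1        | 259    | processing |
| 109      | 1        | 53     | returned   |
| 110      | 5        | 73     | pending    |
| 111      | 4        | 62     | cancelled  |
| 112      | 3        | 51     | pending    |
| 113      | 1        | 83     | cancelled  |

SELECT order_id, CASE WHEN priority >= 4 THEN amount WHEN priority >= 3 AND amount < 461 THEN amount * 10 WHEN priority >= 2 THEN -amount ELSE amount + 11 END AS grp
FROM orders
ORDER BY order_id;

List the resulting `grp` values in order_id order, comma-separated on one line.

2100, 71, 560, 64, -527, 236, 2430, -521, 270, 64, 73, 62, 510, 94

order_id=100: priority >= 3 AND amount < 461 → 2100
order_id=101: ELSE → 71
order_id=102: priority >= 4 → 560
order_id=103: priority >= 4 → 64
order_id=104: priority >= 2 → -527
order_id=105: ELSE → 236
order_id=106: priority >= 3 AND amount < 461 → 2430
order_id=107: priority >= 2 → -521
order_id=108: ELSE → 270
order_id=109: ELSE → 64
order_id=110: priority >= 4 → 73
order_id=111: priority >= 4 → 62
order_id=112: priority >= 3 AND amount < 461 → 510
order_id=113: ELSE → 94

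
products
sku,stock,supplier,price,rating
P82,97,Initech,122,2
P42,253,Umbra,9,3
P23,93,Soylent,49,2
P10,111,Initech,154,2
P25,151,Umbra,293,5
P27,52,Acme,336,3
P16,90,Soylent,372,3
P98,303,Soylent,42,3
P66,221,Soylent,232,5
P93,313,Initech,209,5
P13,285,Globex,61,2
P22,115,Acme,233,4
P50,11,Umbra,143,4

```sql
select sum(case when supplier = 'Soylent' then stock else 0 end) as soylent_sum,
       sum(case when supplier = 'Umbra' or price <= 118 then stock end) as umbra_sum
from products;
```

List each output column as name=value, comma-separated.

[soylent_sum: supplier = 'Soylent']
sku=P82: ✗
sku=P42: ✗
sku=P23: ✓ → 93
sku=P10: ✗
sku=P25: ✗
sku=P27: ✗
sku=P16: ✓ → 90
sku=P98: ✓ → 303
sku=P66: ✓ → 221
sku=P93: ✗
sku=P13: ✗
sku=P22: ✗
sku=P50: ✗
soylent_sum = 93 + 90 + 303 + 221 = 707
—
[umbra_sum: supplier = 'Umbra' or price <= 118]
sku=P82: ✗
sku=P42: ✓ → 253
sku=P23: ✓ → 93
sku=P10: ✗
sku=P25: ✓ → 151
sku=P27: ✗
sku=P16: ✗
sku=P98: ✓ → 303
sku=P66: ✗
sku=P93: ✗
sku=P13: ✓ → 285
sku=P22: ✗
sku=P50: ✓ → 11
umbra_sum = 253 + 93 + 151 + 303 + 285 + 11 = 1096

soylent_sum=707, umbra_sum=1096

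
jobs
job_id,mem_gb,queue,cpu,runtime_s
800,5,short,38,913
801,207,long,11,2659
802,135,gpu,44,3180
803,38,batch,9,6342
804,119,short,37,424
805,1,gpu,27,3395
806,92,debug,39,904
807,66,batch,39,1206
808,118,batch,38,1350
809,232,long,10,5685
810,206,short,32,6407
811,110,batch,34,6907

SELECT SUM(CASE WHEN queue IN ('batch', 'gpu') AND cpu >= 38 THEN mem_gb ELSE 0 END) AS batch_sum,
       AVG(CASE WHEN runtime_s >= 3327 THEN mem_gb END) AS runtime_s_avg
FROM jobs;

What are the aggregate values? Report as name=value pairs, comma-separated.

[batch_sum: queue IN ('batch', 'gpu') AND cpu >= 38]
job_id=800: ✗
job_id=801: ✗
job_id=802: ✓ → 135
job_id=803: ✗
job_id=804: ✗
job_id=805: ✗
job_id=806: ✗
job_id=807: ✓ → 66
job_id=808: ✓ → 118
job_id=809: ✗
job_id=810: ✗
job_id=811: ✗
batch_sum = 135 + 66 + 118 = 319
—
[runtime_s_avg: runtime_s >= 3327]
job_id=800: ✗
job_id=801: ✗
job_id=802: ✗
job_id=803: ✓ → 38
job_id=804: ✗
job_id=805: ✓ → 1
job_id=806: ✗
job_id=807: ✗
job_id=808: ✗
job_id=809: ✓ → 232
job_id=810: ✓ → 206
job_id=811: ✓ → 110
runtime_s_avg = (38 + 1 + 232 + 206 + 110) / 5 = 117.4

batch_sum=319, runtime_s_avg=117.4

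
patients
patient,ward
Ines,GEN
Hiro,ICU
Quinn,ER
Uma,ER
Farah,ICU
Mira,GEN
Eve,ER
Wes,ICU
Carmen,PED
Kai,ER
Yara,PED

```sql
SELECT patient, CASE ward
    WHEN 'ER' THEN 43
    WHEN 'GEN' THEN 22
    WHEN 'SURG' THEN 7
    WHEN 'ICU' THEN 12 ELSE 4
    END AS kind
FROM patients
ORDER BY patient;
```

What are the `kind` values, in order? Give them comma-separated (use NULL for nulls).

patient=Carmen: ELSE → 4
patient=Eve: ward='ER' → 43
patient=Farah: ward='ICU' → 12
patient=Hiro: ward='ICU' → 12
patient=Ines: ward='GEN' → 22
patient=Kai: ward='ER' → 43
patient=Mira: ward='GEN' → 22
patient=Quinn: ward='ER' → 43
patient=Uma: ward='ER' → 43
patient=Wes: ward='ICU' → 12
patient=Yara: ELSE → 4

4, 43, 12, 12, 22, 43, 22, 43, 43, 12, 4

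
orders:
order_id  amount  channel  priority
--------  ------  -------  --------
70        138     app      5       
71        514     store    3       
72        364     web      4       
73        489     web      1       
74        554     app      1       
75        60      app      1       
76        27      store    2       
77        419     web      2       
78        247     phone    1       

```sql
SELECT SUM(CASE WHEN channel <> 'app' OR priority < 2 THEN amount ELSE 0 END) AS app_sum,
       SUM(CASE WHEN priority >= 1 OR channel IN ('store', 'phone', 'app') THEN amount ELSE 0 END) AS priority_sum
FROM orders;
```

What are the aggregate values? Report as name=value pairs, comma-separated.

app_sum=2674, priority_sum=2812

[app_sum: channel <> 'app' OR priority < 2]
order_id=70: ✗
order_id=71: ✓ → 514
order_id=72: ✓ → 364
order_id=73: ✓ → 489
order_id=74: ✓ → 554
order_id=75: ✓ → 60
order_id=76: ✓ → 27
order_id=77: ✓ → 419
order_id=78: ✓ → 247
app_sum = 514 + 364 + 489 + 554 + 60 + 27 + 419 + 247 = 2674
—
[priority_sum: priority >= 1 OR channel IN ('store', 'phone', 'app')]
order_id=70: ✓ → 138
order_id=71: ✓ → 514
order_id=72: ✓ → 364
order_id=73: ✓ → 489
order_id=74: ✓ → 554
order_id=75: ✓ → 60
order_id=76: ✓ → 27
order_id=77: ✓ → 419
order_id=78: ✓ → 247
priority_sum = 138 + 514 + 364 + 489 + 554 + 60 + 27 + 419 + 247 = 2812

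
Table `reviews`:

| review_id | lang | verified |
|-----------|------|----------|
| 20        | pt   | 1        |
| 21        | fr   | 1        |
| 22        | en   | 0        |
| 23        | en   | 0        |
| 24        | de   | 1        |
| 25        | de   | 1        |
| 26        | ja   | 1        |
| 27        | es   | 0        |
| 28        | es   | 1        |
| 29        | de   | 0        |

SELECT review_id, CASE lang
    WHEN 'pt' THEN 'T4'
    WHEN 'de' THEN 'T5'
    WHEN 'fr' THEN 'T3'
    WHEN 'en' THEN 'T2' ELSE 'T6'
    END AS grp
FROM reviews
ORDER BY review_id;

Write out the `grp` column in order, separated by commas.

review_id=20: lang='pt' → T4
review_id=21: lang='fr' → T3
review_id=22: lang='en' → T2
review_id=23: lang='en' → T2
review_id=24: lang='de' → T5
review_id=25: lang='de' → T5
review_id=26: ELSE → T6
review_id=27: ELSE → T6
review_id=28: ELSE → T6
review_id=29: lang='de' → T5

T4, T3, T2, T2, T5, T5, T6, T6, T6, T5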